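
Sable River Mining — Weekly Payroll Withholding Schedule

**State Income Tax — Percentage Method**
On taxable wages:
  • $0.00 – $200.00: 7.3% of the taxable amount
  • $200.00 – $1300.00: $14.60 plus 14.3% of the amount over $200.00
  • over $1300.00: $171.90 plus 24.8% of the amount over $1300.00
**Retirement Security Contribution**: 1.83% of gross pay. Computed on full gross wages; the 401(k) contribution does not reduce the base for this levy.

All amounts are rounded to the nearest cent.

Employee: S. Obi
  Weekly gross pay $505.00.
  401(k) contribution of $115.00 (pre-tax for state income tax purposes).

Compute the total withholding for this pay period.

$51.01

State Income Tax: taxable = $505.00 − $115.00 = $390.00
  $14.60 + 14.3% × ($390.00 − $200.00) = $14.60 + 14.3% × $190.00 = $41.77
Retirement Security Contribution: 1.83% × $505.00 = $9.24
Total: $41.77 + $9.24 = $51.01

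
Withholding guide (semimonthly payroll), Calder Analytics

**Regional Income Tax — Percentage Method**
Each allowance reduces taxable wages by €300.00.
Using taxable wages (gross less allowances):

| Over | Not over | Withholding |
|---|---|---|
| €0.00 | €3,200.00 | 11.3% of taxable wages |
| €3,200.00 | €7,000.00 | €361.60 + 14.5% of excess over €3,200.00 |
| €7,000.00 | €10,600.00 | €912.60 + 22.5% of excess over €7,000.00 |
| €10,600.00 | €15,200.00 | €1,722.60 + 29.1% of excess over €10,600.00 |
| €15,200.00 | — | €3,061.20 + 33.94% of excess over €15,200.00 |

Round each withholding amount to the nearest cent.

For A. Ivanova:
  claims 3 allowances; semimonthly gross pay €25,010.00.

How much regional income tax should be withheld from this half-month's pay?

€6,085.25

Regional Income Tax: taxable = €25,010.00 − 3×€300.00 = €24,110.00
  €3,061.20 + 33.94% × (€24,110.00 − €15,200.00) = €3,061.20 + 33.94% × €8,910.00 = €6,085.25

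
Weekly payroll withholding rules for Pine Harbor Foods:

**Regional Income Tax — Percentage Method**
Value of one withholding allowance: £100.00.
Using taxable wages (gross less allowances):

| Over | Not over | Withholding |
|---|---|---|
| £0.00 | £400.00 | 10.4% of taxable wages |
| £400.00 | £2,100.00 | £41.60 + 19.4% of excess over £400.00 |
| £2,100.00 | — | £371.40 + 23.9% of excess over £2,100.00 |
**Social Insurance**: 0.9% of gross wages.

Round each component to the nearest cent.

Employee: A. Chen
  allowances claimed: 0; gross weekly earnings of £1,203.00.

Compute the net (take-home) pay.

Regional Income Tax: taxable = £1,203.00
  £41.60 + 19.4% × (£1,203.00 − £400.00) = £41.60 + 19.4% × £803.00 = £197.38
Social Insurance: 0.9% × £1,203.00 = £10.83
Total withheld: £197.38 + £10.83 = £208.21
Net pay: £1,203.00 − £208.21 = £994.79

£994.79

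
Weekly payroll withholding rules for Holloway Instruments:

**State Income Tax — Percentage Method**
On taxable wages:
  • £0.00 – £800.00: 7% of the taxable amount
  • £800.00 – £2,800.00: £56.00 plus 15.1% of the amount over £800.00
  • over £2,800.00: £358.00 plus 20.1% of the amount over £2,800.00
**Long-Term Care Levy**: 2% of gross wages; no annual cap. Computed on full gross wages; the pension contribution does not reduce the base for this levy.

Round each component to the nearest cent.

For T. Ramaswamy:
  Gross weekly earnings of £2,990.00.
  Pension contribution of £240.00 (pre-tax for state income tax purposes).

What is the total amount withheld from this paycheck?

State Income Tax: taxable = £2,990.00 − £240.00 = £2,750.00
  £56.00 + 15.1% × (£2,750.00 − £800.00) = £56.00 + 15.1% × £1,950.00 = £350.45
Long-Term Care Levy: 2% × £2,990.00 = £59.80
Total: £350.45 + £59.80 = £410.25

£410.25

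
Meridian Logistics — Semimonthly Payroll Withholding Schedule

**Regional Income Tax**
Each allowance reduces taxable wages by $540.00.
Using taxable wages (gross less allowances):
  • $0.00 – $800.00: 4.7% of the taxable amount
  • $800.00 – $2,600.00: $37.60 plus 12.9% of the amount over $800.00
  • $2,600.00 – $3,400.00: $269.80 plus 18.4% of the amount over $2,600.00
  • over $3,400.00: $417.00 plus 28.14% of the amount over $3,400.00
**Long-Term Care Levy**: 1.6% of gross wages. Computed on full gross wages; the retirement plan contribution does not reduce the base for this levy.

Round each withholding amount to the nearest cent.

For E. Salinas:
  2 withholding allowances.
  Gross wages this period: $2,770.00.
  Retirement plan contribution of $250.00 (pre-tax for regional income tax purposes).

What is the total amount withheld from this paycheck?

Regional Income Tax: taxable = $2,770.00 − $250.00 − 2×$540.00 = $1,440.00
  $37.60 + 12.9% × ($1,440.00 − $800.00) = $37.60 + 12.9% × $640.00 = $120.16
Long-Term Care Levy: 1.6% × $2,770.00 = $44.32
Total: $120.16 + $44.32 = $164.48

$164.48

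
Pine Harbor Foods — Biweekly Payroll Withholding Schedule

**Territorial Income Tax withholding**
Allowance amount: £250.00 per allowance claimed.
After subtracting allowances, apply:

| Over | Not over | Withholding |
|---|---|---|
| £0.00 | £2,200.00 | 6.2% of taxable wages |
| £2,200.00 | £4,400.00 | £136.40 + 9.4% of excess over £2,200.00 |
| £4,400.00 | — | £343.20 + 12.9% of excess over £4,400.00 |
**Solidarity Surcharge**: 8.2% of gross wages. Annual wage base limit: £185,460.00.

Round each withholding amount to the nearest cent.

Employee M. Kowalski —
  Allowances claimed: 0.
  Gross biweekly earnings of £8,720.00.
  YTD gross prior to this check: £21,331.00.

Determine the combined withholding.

Territorial Income Tax: taxable = £8,720.00
  £343.20 + 12.9% × (£8,720.00 − £4,400.00) = £343.20 + 12.9% × £4,320.00 = £900.48
Solidarity Surcharge: 8.2% × £8,720.00 = £715.04
Total: £900.48 + £715.04 = £1,615.52

£1,615.52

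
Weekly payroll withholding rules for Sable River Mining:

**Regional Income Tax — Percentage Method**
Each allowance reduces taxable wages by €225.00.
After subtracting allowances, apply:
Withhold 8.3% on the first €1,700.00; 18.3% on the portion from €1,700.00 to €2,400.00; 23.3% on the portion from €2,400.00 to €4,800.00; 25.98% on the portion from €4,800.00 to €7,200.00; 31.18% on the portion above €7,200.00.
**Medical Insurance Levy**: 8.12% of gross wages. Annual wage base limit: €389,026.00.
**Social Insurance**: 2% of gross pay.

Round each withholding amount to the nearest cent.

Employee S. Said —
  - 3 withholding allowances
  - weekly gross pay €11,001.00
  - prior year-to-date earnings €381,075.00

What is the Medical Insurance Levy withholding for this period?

€645.62

Medical Insurance Levy: cap €389,026.00 − YTD €381,075.00 = €7,951.00 subject; 8.12% × €7,951.00 = €645.62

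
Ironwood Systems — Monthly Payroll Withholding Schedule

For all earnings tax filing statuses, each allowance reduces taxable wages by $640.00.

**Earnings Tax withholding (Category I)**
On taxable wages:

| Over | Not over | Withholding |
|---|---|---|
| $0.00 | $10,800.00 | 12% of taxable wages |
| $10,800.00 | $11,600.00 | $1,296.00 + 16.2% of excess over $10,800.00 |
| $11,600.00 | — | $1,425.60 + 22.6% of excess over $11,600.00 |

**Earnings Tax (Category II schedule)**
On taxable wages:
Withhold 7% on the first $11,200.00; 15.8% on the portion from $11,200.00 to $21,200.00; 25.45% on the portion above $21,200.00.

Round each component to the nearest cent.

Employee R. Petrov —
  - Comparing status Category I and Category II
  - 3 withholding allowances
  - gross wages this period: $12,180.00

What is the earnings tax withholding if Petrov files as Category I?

Earnings Tax (Category I): taxable = $12,180.00 − 3×$640.00 = $10,260.00
  12% × $10,260.00 = $1,231.20

$1,231.20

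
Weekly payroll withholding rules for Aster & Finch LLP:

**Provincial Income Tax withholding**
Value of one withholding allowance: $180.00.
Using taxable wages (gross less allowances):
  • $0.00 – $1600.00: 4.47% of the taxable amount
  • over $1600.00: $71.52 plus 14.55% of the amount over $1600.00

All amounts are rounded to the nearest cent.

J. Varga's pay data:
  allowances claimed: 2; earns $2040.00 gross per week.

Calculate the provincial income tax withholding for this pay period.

Provincial Income Tax: taxable = $2040.00 − 2×$180.00 = $1680.00
  $71.52 + 14.55% × ($1680.00 − $1600.00) = $71.52 + 14.55% × $80.00 = $83.16

$83.16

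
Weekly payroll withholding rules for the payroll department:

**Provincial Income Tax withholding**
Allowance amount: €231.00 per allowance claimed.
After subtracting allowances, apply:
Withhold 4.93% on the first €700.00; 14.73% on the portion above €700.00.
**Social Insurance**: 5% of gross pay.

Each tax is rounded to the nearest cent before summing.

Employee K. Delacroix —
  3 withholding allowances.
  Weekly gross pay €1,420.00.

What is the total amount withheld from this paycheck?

€109.49

Provincial Income Tax: taxable = €1,420.00 − 3×€231.00 = €727.00
  €34.51 + 14.73% × (€727.00 − €700.00) = €34.51 + 14.73% × €27.00 = €38.49
Social Insurance: 5% × €1,420.00 = €71.00
Total: €38.49 + €71.00 = €109.49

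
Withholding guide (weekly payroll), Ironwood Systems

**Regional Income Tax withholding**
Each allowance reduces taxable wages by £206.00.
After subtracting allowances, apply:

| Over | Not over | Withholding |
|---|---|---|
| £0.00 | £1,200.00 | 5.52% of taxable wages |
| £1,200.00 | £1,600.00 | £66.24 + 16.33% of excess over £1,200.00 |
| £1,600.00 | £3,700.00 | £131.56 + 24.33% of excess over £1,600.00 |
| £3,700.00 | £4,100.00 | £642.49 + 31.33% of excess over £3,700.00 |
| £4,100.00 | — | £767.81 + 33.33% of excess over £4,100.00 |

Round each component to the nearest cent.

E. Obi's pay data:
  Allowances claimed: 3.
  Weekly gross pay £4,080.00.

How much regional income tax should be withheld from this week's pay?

£584.58

Regional Income Tax: taxable = £4,080.00 − 3×£206.00 = £3,462.00
  £131.56 + 24.33% × (£3,462.00 − £1,600.00) = £131.56 + 24.33% × £1,862.00 = £584.58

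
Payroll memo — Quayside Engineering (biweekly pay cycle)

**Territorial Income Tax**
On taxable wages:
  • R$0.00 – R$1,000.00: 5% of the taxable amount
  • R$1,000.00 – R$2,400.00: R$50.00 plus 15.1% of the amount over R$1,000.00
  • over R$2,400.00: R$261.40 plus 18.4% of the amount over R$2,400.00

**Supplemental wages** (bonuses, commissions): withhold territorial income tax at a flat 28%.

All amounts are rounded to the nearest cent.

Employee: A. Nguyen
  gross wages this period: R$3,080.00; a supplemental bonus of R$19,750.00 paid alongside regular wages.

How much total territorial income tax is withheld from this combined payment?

Territorial Income Tax: taxable = R$3,080.00
  R$261.40 + 18.4% × (R$3,080.00 − R$2,400.00) = R$261.40 + 18.4% × R$680.00 = R$386.52
Supplemental (28% flat on bonus): 28% × R$19,750.00 = R$5,530.00
Total territorial income tax: R$386.52 + R$5,530.00 = R$5,916.52

R$5,916.52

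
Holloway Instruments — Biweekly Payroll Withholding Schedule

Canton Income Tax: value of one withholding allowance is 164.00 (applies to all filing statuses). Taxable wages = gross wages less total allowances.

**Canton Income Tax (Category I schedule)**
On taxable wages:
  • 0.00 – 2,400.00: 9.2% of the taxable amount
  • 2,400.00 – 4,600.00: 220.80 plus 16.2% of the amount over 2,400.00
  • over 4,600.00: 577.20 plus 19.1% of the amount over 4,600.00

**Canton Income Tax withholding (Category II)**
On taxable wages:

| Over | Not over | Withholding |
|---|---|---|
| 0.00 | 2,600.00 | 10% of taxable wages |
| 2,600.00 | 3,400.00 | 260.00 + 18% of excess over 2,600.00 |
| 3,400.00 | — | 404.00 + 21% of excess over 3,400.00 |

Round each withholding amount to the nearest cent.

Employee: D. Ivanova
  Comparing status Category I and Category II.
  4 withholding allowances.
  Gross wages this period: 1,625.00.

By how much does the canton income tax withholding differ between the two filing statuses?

7.75

Canton Income Tax (Category I): taxable = 1,625.00 − 4×164.00 = 969.00
  9.2% × 969.00 = 89.15
Canton Income Tax (Category II): taxable = 1,625.00 − 4×164.00 = 969.00
  10% × 969.00 = 96.90
Difference: |89.15 − 96.90| = 7.75 (higher under Category II)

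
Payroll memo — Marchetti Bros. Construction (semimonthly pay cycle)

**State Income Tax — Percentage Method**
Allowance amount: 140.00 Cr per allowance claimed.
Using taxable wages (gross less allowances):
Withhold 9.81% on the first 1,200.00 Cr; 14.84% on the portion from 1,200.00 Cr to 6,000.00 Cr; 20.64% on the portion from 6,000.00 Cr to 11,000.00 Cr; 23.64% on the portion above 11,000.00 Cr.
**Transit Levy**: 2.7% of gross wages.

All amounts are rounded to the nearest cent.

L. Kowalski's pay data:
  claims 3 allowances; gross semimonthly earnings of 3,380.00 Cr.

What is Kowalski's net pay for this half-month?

State Income Tax: taxable = 3,380.00 Cr − 3×140.00 Cr = 2,960.00 Cr
  117.72 Cr + 14.84% × (2,960.00 Cr − 1,200.00 Cr) = 117.72 Cr + 14.84% × 1,760.00 Cr = 378.90 Cr
Transit Levy: 2.7% × 3,380.00 Cr = 91.26 Cr
Total withheld: 378.90 Cr + 91.26 Cr = 470.16 Cr
Net pay: 3,380.00 Cr − 470.16 Cr = 2,909.84 Cr

2,909.84 Cr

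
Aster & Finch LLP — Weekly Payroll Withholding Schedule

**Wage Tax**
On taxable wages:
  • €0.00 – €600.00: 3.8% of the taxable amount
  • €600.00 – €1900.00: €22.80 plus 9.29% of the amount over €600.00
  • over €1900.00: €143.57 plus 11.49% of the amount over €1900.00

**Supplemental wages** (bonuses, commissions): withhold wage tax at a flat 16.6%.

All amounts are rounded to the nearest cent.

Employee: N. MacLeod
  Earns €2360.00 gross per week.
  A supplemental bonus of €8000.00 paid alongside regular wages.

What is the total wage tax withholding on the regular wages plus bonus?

€1524.42

Wage Tax: taxable = €2360.00
  €143.57 + 11.49% × (€2360.00 − €1900.00) = €143.57 + 11.49% × €460.00 = €196.42
Supplemental (16.6% flat on bonus): 16.6% × €8000.00 = €1328.00
Total wage tax: €196.42 + €1328.00 = €1524.42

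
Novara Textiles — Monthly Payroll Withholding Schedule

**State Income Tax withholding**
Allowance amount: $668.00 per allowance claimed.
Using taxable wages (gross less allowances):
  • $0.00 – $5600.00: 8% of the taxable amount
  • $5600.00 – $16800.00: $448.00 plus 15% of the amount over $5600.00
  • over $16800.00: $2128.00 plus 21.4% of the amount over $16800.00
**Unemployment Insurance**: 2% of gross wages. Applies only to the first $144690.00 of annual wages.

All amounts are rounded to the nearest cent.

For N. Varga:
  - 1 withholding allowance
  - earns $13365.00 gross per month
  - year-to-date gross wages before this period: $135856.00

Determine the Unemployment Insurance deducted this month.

Unemployment Insurance: cap $144690.00 − YTD $135856.00 = $8834.00 subject; 2% × $8834.00 = $176.68

$176.68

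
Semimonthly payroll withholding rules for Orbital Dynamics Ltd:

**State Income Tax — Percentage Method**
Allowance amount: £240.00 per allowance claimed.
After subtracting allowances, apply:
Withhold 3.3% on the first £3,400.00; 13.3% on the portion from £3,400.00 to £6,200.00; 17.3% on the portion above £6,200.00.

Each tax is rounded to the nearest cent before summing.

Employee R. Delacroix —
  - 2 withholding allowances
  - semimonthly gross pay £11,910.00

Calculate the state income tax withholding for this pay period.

State Income Tax: taxable = £11,910.00 − 2×£240.00 = £11,430.00
  £484.60 + 17.3% × (£11,430.00 − £6,200.00) = £484.60 + 17.3% × £5,230.00 = £1,389.39

£1,389.39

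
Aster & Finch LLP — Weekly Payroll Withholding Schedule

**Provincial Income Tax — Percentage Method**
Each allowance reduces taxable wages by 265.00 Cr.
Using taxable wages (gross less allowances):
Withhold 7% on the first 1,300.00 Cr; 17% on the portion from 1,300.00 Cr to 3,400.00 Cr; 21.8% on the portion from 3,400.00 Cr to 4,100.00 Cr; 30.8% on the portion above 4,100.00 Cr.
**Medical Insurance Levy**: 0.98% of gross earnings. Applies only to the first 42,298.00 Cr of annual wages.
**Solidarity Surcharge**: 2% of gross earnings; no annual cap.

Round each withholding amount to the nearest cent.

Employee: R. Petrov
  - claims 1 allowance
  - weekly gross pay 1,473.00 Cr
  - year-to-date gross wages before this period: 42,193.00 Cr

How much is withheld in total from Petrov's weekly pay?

115.05 Cr

Provincial Income Tax: taxable = 1,473.00 Cr − 1×265.00 Cr = 1,208.00 Cr
  7% × 1,208.00 Cr = 84.56 Cr
Medical Insurance Levy: cap 42,298.00 Cr − YTD 42,193.00 Cr = 105.00 Cr subject; 0.98% × 105.00 Cr = 1.03 Cr
Solidarity Surcharge: 2% × 1,473.00 Cr = 29.46 Cr
Total: 84.56 Cr + 1.03 Cr + 29.46 Cr = 115.05 Cr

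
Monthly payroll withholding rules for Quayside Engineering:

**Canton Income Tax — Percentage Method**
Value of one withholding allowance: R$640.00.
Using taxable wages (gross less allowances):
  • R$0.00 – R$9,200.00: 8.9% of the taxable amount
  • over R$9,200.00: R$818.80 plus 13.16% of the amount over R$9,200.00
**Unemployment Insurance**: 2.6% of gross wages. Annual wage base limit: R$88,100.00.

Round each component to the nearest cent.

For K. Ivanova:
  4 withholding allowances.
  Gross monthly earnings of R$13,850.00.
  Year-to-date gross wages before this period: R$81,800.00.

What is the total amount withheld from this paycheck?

R$1,257.64

Canton Income Tax: taxable = R$13,850.00 − 4×R$640.00 = R$11,290.00
  R$818.80 + 13.16% × (R$11,290.00 − R$9,200.00) = R$818.80 + 13.16% × R$2,090.00 = R$1,093.84
Unemployment Insurance: cap R$88,100.00 − YTD R$81,800.00 = R$6,300.00 subject; 2.6% × R$6,300.00 = R$163.80
Total: R$1,093.84 + R$163.80 = R$1,257.64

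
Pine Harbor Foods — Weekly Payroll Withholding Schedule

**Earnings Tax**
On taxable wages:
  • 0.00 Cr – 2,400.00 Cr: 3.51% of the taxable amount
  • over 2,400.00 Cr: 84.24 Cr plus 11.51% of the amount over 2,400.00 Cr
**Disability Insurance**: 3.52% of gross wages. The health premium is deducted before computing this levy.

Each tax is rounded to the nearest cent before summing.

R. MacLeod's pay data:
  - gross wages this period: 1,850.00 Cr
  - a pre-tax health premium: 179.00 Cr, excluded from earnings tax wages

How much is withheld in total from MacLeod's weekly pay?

Earnings Tax: taxable = 1,850.00 Cr − 179.00 Cr = 1,671.00 Cr
  3.51% × 1,671.00 Cr = 58.65 Cr
Disability Insurance: 3.52% × 1,671.00 Cr = 58.82 Cr
Total: 58.65 Cr + 58.82 Cr = 117.47 Cr

117.47 Cr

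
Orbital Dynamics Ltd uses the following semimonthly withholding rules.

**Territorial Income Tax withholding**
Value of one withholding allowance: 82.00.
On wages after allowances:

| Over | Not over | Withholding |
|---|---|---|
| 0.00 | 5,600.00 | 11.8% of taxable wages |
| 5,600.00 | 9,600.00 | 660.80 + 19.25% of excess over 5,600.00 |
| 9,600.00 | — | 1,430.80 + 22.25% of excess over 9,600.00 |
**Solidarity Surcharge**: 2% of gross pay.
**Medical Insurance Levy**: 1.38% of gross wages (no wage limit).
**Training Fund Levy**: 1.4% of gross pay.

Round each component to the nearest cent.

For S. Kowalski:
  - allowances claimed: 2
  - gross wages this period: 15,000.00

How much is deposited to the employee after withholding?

11,687.19

Territorial Income Tax: taxable = 15,000.00 − 2×82.00 = 14,836.00
  1,430.80 + 22.25% × (14,836.00 − 9,600.00) = 1,430.80 + 22.25% × 5,236.00 = 2,595.81
Solidarity Surcharge: 2% × 15,000.00 = 300.00
Medical Insurance Levy: 1.38% × 15,000.00 = 207.00
Training Fund Levy: 1.4% × 15,000.00 = 210.00
Total withheld: 2,595.81 + 300.00 + 207.00 + 210.00 = 3,312.81
Net pay: 15,000.00 − 3,312.81 = 11,687.19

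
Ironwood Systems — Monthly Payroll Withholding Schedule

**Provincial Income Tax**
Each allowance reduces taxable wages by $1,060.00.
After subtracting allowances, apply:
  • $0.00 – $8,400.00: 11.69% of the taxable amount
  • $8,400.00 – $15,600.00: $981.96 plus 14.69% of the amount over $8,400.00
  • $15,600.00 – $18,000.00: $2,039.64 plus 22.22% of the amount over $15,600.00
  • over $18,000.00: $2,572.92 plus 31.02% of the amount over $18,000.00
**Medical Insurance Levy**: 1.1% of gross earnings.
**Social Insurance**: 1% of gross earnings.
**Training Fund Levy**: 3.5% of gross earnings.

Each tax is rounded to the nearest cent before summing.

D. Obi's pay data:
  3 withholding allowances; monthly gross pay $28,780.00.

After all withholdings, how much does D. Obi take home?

$22,237.88

Provincial Income Tax: taxable = $28,780.00 − 3×$1,060.00 = $25,600.00
  $2,572.92 + 31.02% × ($25,600.00 − $18,000.00) = $2,572.92 + 31.02% × $7,600.00 = $4,930.44
Medical Insurance Levy: 1.1% × $28,780.00 = $316.58
Social Insurance: 1% × $28,780.00 = $287.80
Training Fund Levy: 3.5% × $28,780.00 = $1,007.30
Total withheld: $4,930.44 + $316.58 + $287.80 + $1,007.30 = $6,542.12
Net pay: $28,780.00 − $6,542.12 = $22,237.88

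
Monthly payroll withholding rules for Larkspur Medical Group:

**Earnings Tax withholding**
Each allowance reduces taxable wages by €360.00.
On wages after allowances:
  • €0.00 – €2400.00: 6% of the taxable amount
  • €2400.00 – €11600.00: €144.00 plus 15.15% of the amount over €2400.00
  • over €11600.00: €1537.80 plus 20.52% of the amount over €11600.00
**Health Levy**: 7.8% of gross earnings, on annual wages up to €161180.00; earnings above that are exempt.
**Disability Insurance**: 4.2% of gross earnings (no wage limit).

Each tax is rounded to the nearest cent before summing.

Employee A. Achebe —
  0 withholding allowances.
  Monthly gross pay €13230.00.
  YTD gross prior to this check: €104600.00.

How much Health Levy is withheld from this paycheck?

€1031.94

Health Levy: 7.8% × €13230.00 = €1031.94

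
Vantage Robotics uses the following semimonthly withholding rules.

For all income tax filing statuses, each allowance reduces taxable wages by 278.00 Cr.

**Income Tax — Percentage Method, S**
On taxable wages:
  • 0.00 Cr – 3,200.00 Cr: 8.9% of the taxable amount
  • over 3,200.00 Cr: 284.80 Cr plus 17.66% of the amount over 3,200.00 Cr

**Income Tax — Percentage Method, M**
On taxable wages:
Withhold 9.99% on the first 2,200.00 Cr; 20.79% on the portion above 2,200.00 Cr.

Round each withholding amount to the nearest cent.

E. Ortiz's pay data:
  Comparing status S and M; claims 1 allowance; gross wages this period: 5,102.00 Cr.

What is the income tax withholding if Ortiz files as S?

571.60 Cr

Income Tax (S): taxable = 5,102.00 Cr − 1×278.00 Cr = 4,824.00 Cr
  284.80 Cr + 17.66% × (4,824.00 Cr − 3,200.00 Cr) = 284.80 Cr + 17.66% × 1,624.00 Cr = 571.60 Cr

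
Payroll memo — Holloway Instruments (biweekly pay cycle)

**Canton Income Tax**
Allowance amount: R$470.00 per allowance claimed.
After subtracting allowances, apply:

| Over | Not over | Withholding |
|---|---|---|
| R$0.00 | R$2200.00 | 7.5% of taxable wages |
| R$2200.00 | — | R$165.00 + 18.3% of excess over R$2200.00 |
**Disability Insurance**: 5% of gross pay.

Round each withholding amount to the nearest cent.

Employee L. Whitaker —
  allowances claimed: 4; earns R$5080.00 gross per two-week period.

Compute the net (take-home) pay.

R$4478.00

Canton Income Tax: taxable = R$5080.00 − 4×R$470.00 = R$3200.00
  R$165.00 + 18.3% × (R$3200.00 − R$2200.00) = R$165.00 + 18.3% × R$1000.00 = R$348.00
Disability Insurance: 5% × R$5080.00 = R$254.00
Total withheld: R$348.00 + R$254.00 = R$602.00
Net pay: R$5080.00 − R$602.00 = R$4478.00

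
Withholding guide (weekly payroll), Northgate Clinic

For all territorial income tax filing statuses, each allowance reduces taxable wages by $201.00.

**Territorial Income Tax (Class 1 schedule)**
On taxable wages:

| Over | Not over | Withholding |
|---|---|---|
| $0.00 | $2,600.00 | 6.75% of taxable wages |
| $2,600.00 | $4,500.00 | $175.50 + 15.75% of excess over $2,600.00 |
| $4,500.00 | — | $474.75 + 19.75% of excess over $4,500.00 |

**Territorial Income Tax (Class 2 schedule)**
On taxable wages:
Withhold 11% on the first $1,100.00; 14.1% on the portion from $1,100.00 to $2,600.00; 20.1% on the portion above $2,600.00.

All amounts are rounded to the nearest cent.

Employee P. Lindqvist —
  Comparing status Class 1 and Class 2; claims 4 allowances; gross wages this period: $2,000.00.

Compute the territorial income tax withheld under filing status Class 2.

Territorial Income Tax (Class 2): taxable = $2,000.00 − 4×$201.00 = $1,196.00
  $121.00 + 14.1% × ($1,196.00 − $1,100.00) = $121.00 + 14.1% × $96.00 = $134.54

$134.54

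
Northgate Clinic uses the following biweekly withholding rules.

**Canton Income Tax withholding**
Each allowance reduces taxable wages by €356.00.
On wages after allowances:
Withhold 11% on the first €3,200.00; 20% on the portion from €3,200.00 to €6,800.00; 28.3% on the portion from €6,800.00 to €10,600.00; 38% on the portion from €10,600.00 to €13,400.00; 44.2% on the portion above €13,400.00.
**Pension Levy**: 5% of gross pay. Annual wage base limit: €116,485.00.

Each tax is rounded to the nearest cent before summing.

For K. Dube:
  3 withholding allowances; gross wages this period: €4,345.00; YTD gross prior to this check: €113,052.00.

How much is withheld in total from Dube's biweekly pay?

€539.05

Canton Income Tax: taxable = €4,345.00 − 3×€356.00 = €3,277.00
  €352.00 + 20% × (€3,277.00 − €3,200.00) = €352.00 + 20% × €77.00 = €367.40
Pension Levy: cap €116,485.00 − YTD €113,052.00 = €3,433.00 subject; 5% × €3,433.00 = €171.65
Total: €367.40 + €171.65 = €539.05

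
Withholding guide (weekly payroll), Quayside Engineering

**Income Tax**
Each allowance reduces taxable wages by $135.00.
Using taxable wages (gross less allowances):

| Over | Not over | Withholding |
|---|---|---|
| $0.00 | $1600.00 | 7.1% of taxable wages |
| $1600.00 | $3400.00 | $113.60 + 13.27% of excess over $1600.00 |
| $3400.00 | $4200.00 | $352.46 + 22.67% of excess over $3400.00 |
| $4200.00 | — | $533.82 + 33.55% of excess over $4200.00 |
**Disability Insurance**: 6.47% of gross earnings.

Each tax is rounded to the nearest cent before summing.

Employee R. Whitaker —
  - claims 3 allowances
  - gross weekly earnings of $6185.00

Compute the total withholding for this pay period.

$1464.08

Income Tax: taxable = $6185.00 − 3×$135.00 = $5780.00
  $533.82 + 33.55% × ($5780.00 − $4200.00) = $533.82 + 33.55% × $1580.00 = $1063.91
Disability Insurance: 6.47% × $6185.00 = $400.17
Total: $1063.91 + $400.17 = $1464.08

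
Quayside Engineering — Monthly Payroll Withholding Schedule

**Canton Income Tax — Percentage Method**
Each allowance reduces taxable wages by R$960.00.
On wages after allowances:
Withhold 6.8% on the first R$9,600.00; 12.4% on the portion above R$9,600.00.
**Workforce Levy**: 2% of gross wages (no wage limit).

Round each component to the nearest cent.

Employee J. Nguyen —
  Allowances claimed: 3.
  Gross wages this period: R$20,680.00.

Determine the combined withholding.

Canton Income Tax: taxable = R$20,680.00 − 3×R$960.00 = R$17,800.00
  R$652.80 + 12.4% × (R$17,800.00 − R$9,600.00) = R$652.80 + 12.4% × R$8,200.00 = R$1,669.60
Workforce Levy: 2% × R$20,680.00 = R$413.60
Total: R$1,669.60 + R$413.60 = R$2,083.20

R$2,083.20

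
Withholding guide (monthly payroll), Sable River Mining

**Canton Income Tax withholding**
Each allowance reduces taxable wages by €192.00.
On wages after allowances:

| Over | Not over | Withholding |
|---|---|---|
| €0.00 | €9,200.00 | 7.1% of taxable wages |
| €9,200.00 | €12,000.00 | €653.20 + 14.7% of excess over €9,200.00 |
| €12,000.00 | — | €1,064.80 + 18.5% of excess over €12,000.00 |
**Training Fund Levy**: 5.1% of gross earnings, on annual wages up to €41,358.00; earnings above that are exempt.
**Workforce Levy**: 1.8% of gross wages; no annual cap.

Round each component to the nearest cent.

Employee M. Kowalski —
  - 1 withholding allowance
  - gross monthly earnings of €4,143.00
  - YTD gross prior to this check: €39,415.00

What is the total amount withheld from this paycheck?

€454.18

Canton Income Tax: taxable = €4,143.00 − 1×€192.00 = €3,951.00
  7.1% × €3,951.00 = €280.52
Training Fund Levy: cap €41,358.00 − YTD €39,415.00 = €1,943.00 subject; 5.1% × €1,943.00 = €99.09
Workforce Levy: 1.8% × €4,143.00 = €74.57
Total: €280.52 + €99.09 + €74.57 = €454.18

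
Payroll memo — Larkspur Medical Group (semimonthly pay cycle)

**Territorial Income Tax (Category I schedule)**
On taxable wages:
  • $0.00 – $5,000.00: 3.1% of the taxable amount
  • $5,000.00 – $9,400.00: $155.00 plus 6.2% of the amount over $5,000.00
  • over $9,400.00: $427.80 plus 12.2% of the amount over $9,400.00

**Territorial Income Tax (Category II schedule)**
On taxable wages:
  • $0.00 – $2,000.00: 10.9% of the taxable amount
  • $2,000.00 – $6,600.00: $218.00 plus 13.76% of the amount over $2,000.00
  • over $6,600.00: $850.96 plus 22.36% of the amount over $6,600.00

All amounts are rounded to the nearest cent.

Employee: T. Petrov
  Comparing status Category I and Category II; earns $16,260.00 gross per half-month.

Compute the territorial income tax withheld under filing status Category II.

$3,010.94

Territorial Income Tax (Category II): taxable = $16,260.00
  $850.96 + 22.36% × ($16,260.00 − $6,600.00) = $850.96 + 22.36% × $9,660.00 = $3,010.94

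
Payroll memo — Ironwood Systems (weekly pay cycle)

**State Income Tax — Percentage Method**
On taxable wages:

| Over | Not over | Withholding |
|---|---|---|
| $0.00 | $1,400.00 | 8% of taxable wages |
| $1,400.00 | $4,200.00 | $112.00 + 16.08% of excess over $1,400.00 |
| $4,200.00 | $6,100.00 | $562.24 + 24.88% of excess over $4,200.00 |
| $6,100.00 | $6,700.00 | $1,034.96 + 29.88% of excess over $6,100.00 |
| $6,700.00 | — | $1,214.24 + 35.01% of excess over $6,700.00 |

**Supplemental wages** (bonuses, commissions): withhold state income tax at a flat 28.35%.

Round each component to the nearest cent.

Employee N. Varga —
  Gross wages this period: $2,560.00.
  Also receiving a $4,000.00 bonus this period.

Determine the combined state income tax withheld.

State Income Tax: taxable = $2,560.00
  $112.00 + 16.08% × ($2,560.00 − $1,400.00) = $112.00 + 16.08% × $1,160.00 = $298.53
Supplemental (28.35% flat on bonus): 28.35% × $4,000.00 = $1,134.00
Total state income tax: $298.53 + $1,134.00 = $1,432.53

$1,432.53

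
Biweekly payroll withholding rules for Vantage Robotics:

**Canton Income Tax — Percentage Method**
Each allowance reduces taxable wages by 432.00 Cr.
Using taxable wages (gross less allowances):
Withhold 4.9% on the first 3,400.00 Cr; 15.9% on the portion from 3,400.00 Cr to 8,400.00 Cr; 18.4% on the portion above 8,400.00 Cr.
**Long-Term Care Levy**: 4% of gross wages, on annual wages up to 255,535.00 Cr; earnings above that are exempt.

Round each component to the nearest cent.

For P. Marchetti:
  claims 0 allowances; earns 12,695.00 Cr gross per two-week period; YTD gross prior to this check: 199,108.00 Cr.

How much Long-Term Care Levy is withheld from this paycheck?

Long-Term Care Levy: 4% × 12,695.00 Cr = 507.80 Cr

507.80 Cr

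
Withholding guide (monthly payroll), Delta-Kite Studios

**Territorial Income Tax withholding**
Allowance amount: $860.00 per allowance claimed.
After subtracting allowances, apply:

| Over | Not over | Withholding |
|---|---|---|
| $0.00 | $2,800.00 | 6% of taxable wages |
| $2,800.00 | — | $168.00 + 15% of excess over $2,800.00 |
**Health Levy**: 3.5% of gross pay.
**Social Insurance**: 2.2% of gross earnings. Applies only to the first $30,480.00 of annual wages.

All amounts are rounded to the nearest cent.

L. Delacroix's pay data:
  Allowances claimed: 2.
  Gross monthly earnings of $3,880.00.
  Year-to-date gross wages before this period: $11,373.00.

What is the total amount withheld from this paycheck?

Territorial Income Tax: taxable = $3,880.00 − 2×$860.00 = $2,160.00
  6% × $2,160.00 = $129.60
Health Levy: 3.5% × $3,880.00 = $135.80
Social Insurance: 2.2% × $3,880.00 = $85.36
Total: $129.60 + $135.80 + $85.36 = $350.76

$350.76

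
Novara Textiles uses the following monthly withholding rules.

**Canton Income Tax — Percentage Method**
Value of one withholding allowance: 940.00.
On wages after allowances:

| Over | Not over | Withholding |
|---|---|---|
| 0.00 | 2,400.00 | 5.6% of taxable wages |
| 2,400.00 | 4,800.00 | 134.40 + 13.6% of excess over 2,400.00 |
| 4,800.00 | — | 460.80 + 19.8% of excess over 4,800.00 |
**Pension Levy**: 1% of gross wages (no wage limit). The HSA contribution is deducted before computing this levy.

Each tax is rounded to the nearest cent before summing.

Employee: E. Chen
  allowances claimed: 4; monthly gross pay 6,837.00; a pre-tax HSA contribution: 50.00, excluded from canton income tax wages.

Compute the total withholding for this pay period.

287.54

Canton Income Tax: taxable = 6,837.00 − 50.00 − 4×940.00 = 3,027.00
  134.40 + 13.6% × (3,027.00 − 2,400.00) = 134.40 + 13.6% × 627.00 = 219.67
Pension Levy: 1% × 6,787.00 = 67.87
Total: 219.67 + 67.87 = 287.54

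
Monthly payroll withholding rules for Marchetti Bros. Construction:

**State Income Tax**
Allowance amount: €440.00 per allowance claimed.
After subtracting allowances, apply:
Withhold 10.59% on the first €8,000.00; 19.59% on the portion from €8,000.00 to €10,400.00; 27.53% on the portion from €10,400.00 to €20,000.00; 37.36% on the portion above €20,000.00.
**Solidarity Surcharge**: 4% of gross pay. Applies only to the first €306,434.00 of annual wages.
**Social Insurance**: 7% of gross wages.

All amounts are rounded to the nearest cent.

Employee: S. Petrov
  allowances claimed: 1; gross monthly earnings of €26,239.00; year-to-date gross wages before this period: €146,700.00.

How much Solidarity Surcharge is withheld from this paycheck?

€1,049.56

Solidarity Surcharge: 4% × €26,239.00 = €1,049.56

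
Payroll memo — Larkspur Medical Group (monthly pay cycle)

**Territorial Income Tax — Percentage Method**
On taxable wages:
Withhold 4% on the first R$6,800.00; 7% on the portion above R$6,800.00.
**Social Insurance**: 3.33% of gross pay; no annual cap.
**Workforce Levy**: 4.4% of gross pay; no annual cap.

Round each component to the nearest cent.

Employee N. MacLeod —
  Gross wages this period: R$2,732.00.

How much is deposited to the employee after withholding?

Territorial Income Tax: taxable = R$2,732.00
  4% × R$2,732.00 = R$109.28
Social Insurance: 3.33% × R$2,732.00 = R$90.98
Workforce Levy: 4.4% × R$2,732.00 = R$120.21
Total withheld: R$109.28 + R$90.98 + R$120.21 = R$320.47
Net pay: R$2,732.00 − R$320.47 = R$2,411.53

R$2,411.53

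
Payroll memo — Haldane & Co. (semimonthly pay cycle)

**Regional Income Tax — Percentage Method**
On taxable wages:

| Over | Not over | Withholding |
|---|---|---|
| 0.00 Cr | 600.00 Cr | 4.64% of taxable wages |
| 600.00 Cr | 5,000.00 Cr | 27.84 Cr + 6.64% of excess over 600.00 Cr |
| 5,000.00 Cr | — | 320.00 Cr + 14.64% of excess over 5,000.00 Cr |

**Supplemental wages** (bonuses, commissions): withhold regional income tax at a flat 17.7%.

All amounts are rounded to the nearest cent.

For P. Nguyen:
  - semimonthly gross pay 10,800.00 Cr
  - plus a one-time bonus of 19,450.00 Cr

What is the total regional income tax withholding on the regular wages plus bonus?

Regional Income Tax: taxable = 10,800.00 Cr
  320.00 Cr + 14.64% × (10,800.00 Cr − 5,000.00 Cr) = 320.00 Cr + 14.64% × 5,800.00 Cr = 1,169.12 Cr
Supplemental (17.7% flat on bonus): 17.7% × 19,450.00 Cr = 3,442.65 Cr
Total regional income tax: 1,169.12 Cr + 3,442.65 Cr = 4,611.77 Cr

4,611.77 Cr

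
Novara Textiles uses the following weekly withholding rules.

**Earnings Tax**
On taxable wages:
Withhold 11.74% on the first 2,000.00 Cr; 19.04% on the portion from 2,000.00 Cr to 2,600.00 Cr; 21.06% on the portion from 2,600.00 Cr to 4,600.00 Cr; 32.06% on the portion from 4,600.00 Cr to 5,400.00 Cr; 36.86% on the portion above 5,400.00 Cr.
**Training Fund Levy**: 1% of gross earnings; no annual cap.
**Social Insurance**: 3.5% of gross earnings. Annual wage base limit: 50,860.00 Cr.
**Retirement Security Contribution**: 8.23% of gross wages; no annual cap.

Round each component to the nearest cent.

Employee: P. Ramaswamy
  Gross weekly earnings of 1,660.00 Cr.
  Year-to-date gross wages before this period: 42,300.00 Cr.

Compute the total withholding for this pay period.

Earnings Tax: taxable = 1,660.00 Cr
  11.74% × 1,660.00 Cr = 194.88 Cr
Training Fund Levy: 1% × 1,660.00 Cr = 16.60 Cr
Social Insurance: 3.5% × 1,660.00 Cr = 58.10 Cr
Retirement Security Contribution: 8.23% × 1,660.00 Cr = 136.62 Cr
Total: 194.88 Cr + 16.60 Cr + 58.10 Cr + 136.62 Cr = 406.20 Cr

406.20 Cr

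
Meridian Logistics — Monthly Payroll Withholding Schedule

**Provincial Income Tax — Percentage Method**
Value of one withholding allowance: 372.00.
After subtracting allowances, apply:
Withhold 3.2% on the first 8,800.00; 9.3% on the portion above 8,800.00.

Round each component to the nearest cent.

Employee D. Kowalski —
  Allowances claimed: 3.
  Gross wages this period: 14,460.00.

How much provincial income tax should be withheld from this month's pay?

704.19

Provincial Income Tax: taxable = 14,460.00 − 3×372.00 = 13,344.00
  281.60 + 9.3% × (13,344.00 − 8,800.00) = 281.60 + 9.3% × 4,544.00 = 704.19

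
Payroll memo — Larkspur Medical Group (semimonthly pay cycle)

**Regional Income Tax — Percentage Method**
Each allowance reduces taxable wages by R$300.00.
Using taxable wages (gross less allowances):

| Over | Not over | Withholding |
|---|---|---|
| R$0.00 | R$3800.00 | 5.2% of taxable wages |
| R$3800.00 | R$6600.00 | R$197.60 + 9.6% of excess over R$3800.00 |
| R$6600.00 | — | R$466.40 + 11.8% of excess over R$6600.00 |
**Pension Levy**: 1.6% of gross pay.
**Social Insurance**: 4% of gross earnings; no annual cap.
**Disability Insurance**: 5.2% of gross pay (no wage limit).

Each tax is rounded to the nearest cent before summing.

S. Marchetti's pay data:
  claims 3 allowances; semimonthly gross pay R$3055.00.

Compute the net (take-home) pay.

R$2613.00

Regional Income Tax: taxable = R$3055.00 − 3×R$300.00 = R$2155.00
  5.2% × R$2155.00 = R$112.06
Pension Levy: 1.6% × R$3055.00 = R$48.88
Social Insurance: 4% × R$3055.00 = R$122.20
Disability Insurance: 5.2% × R$3055.00 = R$158.86
Total withheld: R$112.06 + R$48.88 + R$122.20 + R$158.86 = R$442.00
Net pay: R$3055.00 − R$442.00 = R$2613.00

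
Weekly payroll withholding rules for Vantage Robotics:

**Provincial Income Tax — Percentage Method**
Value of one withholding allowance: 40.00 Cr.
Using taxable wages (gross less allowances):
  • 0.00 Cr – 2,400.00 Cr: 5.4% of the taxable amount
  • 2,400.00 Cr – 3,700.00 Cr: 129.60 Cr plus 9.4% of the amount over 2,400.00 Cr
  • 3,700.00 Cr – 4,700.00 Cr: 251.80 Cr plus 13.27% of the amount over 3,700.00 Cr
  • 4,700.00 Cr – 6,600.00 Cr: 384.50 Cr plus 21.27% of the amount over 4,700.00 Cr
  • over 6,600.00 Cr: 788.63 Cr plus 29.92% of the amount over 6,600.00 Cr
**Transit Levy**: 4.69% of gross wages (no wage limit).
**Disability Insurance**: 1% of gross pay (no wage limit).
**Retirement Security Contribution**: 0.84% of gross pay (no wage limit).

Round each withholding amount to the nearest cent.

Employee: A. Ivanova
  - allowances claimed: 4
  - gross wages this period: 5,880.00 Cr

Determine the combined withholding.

Provincial Income Tax: taxable = 5,880.00 Cr − 4×40.00 Cr = 5,720.00 Cr
  384.50 Cr + 21.27% × (5,720.00 Cr − 4,700.00 Cr) = 384.50 Cr + 21.27% × 1,020.00 Cr = 601.45 Cr
Transit Levy: 4.69% × 5,880.00 Cr = 275.77 Cr
Disability Insurance: 1% × 5,880.00 Cr = 58.80 Cr
Retirement Security Contribution: 0.84% × 5,880.00 Cr = 49.39 Cr
Total: 601.45 Cr + 275.77 Cr + 58.80 Cr + 49.39 Cr = 985.41 Cr

985.41 Cr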